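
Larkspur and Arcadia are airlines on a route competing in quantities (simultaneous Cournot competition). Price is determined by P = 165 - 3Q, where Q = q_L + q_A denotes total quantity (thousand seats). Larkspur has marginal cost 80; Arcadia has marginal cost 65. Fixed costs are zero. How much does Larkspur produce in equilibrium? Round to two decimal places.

7.78

Larkspur's profit: π_L = (165 - 3Q)q_L - (80q_L). Setting ∂π_L/∂q_L = 0: 85 - 6q_L - 3(q_A) = 0.
Arcadia's first-order condition: 100 - 6q_A - 3(q_L) = 0.
Rearranging gives the reaction functions q_L = (85 - 3q_A)/6 and q_A = (100 - 3q_L)/6.
Substituting one into the other gives q_L = 70/9 and q_A = 115/9.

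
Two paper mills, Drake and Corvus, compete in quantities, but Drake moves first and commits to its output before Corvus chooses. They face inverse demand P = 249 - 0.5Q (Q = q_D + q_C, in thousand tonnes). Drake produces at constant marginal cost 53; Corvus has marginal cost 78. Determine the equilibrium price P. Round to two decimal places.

The follower Corvus best-responds to any q_D: π_C = (249 - 0.5Q)q_C - 78q_C.
∂π_C/∂q_C = 171 - (1/2)q_D - q_C = 0 gives the reaction function q_C = (171 - (1/2)q_D).
The leader anticipates this reaction. Substituting into P = 249 - 0.5Q gives P = 327/2 - (1/4)q_D, so π_D = (327/2 - (1/4)q_D)q_D - 53q_D.
Maximising: ∂π_D/∂q_D = 221/2 - (1/2)q_D = 0, giving q_D = 221.
Then q_C = (171 - (1/2)·221) = 121/2.
Total output Q = 563/2, so price P = 249 - (1/2)·(563/2) = 433/4.

108.25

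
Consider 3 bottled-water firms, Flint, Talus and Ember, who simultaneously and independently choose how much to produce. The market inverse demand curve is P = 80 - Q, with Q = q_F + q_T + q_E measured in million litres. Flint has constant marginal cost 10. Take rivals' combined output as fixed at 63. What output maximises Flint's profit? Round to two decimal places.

With rivals' combined output fixed at 63, Flint's profit is π_F = (80 - 63 - q_F)q_F - (10q_F) = (17 - q_F)q_F - (10q_F).
∂π_F/∂q_F = 7 - 2q_F = 0, so q_F = 7/2.

3.50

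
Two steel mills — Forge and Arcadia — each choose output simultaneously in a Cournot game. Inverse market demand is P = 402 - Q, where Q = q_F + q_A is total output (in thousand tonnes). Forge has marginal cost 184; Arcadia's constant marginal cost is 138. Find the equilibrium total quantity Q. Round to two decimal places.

160.67

Forge's profit: π_F = (402 - Q)q_F - (184q_F). Setting ∂π_F/∂q_F = 0: 218 - 2q_F - (q_A) = 0.
Arcadia's first-order condition: 264 - 2q_A - (q_F) = 0.
Best responses: q_F = (218 - q_A)/2, q_A = (264 - q_F)/2.
Solving the pair: q_F = 172/3, q_A = 310/3.
Total output Q = 172/3 + 310/3 = 482/3.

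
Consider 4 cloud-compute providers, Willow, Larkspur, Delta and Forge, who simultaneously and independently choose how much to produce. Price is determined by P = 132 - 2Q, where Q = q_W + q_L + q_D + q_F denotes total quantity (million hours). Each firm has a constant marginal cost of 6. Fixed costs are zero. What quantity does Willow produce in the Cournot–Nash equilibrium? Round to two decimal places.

12.60

Each firm earns π_i = (132 - 2Q)q_i - 6q_i.
Setting ∂π_i/∂q_i = 0 with rivals' quantities fixed: 126 - 4q_i - 2·Σ_{j≠i} q_j = 0.
By symmetry each firm produces the same amount; substituting Σ_{j≠i} q_j = 3q_i yields q_i = 126/10 = 63/5.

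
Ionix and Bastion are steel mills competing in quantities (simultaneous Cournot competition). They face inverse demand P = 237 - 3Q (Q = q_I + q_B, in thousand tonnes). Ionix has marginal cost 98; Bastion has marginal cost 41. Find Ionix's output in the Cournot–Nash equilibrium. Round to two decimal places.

Ionix's profit: π_I = (237 - 3Q)q_I - (98q_I). Setting ∂π_I/∂q_I = 0: 139 - 6q_I - 3(q_B) = 0.
Bastion's first-order condition: 196 - 6q_B - 3(q_I) = 0.
Best responses: q_I = (139 - 3q_B)/6, q_B = (196 - 3q_I)/6.
Substituting one into the other gives q_I = 82/9 and q_B = 253/9.

9.11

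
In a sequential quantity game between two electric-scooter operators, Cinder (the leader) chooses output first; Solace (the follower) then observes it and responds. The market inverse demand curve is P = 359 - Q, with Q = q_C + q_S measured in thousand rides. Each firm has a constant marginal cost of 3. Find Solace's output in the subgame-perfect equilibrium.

89

Solve by backward induction. Given q_C, the follower Solace maximises π_S = (359 - q_C - q_S)q_S - 3q_S.
Setting the follower's marginal profit to zero, 356 - q_C - 2q_S = 0, i.e. q_S = (356 - q_C)/2.
The leader anticipates this reaction. Substituting into P = 359 - Q gives P = 181 - (1/2)q_C, so π_C = (181 - (1/2)q_C)q_C - 3q_C.
Maximising: ∂π_C/∂q_C = 178 - q_C = 0, giving q_C = 178.
Then q_S = (356 - 178)/2 = 89.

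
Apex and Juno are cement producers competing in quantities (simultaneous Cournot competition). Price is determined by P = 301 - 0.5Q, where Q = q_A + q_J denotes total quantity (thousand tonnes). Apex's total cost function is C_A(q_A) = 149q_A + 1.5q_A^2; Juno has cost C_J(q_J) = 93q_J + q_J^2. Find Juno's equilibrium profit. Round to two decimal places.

Apex's profit: π_A = (301 - 0.5Q)q_A - (149q_A + (3/2)q_A²). Setting ∂π_A/∂q_A = 0: 152 - 4q_A - (1/2)(q_J) = 0.
Juno's profit: π_J = (301 - 0.5Q)q_J - (93q_J + q_J²). Setting ∂π_J/∂q_J = 0: 208 - 3q_J - (1/2)(q_A) = 0.
So q_A = (152 - (1/2)q_J)/4 and q_J = (208 - (1/2)q_A)/3.
Solving the pair: q_A = 1408/47, q_J = 64.3404.
Price P = 301 - (1/2)·94.2979 = 253.8511.
Juno's profit: 253.8511·64.3404 - 93·64.3404 - 64.3404² = 6209.5355.

6209.54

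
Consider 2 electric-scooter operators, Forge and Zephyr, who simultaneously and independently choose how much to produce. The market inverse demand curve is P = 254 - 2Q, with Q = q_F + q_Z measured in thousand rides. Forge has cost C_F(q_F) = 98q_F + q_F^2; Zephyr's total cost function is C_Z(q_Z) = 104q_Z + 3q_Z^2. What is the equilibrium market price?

188

Forge's profit: π_F = (254 - 2Q)q_F - (98q_F + q_F²). Setting ∂π_F/∂q_F = 0: 156 - 6q_F - 2(q_Z) = 0.
Zephyr's first-order condition: 150 - 10q_Z - 2(q_F) = 0.
Rearranging gives the reaction functions q_F = (156 - 2q_Z)/6 and q_Z = (150 - 2q_F)/10.
Substituting one into the other gives q_F = 45/2 and q_Z = 21/2.
Total output Q = 33, so price P = 254 - 2·33 = 188.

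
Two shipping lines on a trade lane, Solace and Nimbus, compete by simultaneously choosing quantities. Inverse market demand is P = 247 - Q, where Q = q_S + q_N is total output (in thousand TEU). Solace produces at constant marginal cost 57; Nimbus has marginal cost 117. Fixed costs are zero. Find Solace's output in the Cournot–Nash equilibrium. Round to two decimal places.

Solace's profit: π_S = (247 - Q)q_S - (57q_S). Setting ∂π_S/∂q_S = 0: 190 - 2q_S - (q_N) = 0.
Nimbus's profit: π_N = (247 - Q)q_N - (117q_N). Setting ∂π_N/∂q_N = 0: 130 - 2q_N - (q_S) = 0.
Rearranging gives the reaction functions q_S = (190 - q_N)/2 and q_N = (130 - q_S)/2.
Solving the pair: q_S = 250/3, q_N = 70/3.

83.33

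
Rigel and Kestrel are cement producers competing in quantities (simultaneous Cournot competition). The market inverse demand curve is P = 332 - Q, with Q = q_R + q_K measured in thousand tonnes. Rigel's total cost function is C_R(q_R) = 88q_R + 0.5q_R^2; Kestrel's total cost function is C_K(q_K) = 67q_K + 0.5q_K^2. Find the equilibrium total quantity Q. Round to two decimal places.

127.25

Rigel's profit: π_R = (332 - Q)q_R - (88q_R + (1/2)q_R²). Setting ∂π_R/∂q_R = 0: 244 - 3q_R - (q_K) = 0.
Kestrel's first-order condition: 265 - 3q_K - (q_R) = 0.
So q_R = (244 - q_K)/3 and q_K = (265 - q_R)/3.
Solving the pair: q_R = 467/8, q_K = 551/8.
Total output Q = 467/8 + 551/8 = 509/4.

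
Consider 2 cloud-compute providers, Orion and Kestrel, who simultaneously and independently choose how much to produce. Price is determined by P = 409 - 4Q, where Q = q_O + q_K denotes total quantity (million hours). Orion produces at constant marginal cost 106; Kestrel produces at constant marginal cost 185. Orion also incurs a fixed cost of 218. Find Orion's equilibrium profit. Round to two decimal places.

3835.44

Orion's profit: π_O = (409 - 4Q)q_O - (106q_O). Setting ∂π_O/∂q_O = 0: 303 - 8q_O - 4(q_K) = 0.
Kestrel's profit: π_K = (409 - 4Q)q_K - (185q_K). Setting ∂π_K/∂q_K = 0: 224 - 8q_K - 4(q_O) = 0.
So q_O = (303 - 4q_K)/8 and q_K = (224 - 4q_O)/8.
Solving the pair: q_O = 191/6, q_K = 145/12.
Price P = 409 - 4·(527/12) = 700/3.
Orion's profit: (700/3 - 106)·(191/6) - 218 = 3835.4444.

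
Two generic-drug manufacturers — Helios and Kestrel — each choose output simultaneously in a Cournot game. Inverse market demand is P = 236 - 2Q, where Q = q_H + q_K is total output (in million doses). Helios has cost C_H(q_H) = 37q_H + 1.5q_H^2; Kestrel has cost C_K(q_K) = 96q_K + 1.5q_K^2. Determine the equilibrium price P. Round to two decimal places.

160.67

Helios's profit: π_H = (236 - 2Q)q_H - (37q_H + (3/2)q_H²). Setting ∂π_H/∂q_H = 0: 199 - 7q_H - 2(q_K) = 0.
Kestrel's profit: π_K = (236 - 2Q)q_K - (96q_K + (3/2)q_K²). Setting ∂π_K/∂q_K = 0: 140 - 7q_K - 2(q_H) = 0.
Rearranging gives the reaction functions q_H = (199 - 2q_K)/7 and q_K = (140 - 2q_H)/7.
Solving the pair: q_H = 371/15, q_K = 194/15.
Total output Q = 113/3, so price P = 236 - 2·(113/3) = 482/3.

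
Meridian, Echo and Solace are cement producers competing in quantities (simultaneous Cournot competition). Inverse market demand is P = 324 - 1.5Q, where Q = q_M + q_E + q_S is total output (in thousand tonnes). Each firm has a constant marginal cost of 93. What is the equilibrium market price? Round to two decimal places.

Each firm earns π_i = (324 - 1.5Q)q_i - 93q_i.
Setting ∂π_i/∂q_i = 0 with rivals' quantities fixed: 231 - 3q_i - (3/2)·Σ_{j≠i} q_j = 0.
By symmetry each firm produces the same amount; substituting Σ_{j≠i} q_j = 2q_i yields q_i = 231/6 = 77/2.
Total output Q = 231/2, so price P = 324 - (3/2)·(231/2) = 603/4.

150.75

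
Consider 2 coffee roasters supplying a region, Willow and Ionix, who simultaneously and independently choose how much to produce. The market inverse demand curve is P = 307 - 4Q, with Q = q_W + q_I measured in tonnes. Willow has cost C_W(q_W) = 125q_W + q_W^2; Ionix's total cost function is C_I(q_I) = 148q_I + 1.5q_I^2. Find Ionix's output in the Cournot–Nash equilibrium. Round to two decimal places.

9.17

Willow's profit: π_W = (307 - 4Q)q_W - (125q_W + q_W²). Setting ∂π_W/∂q_W = 0: 182 - 10q_W - 4(q_I) = 0.
Ionix's profit: π_I = (307 - 4Q)q_I - (148q_I + (3/2)q_I²). Setting ∂π_I/∂q_I = 0: 159 - 11q_I - 4(q_W) = 0.
So q_W = (182 - 4q_I)/10 and q_I = (159 - 4q_W)/11.
Substituting one into the other gives q_W = 683/47 and q_I = 431/47.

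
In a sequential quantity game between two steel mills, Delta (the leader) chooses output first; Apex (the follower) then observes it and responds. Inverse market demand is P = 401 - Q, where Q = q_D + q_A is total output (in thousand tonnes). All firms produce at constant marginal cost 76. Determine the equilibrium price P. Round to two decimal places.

Solve by backward induction. Given q_D, the follower Apex maximises π_A = (401 - q_D - q_A)q_A - 76q_A.
Follower FOC: 325 - q_D - 2q_A = 0, so q_A(q_D) = (325 - q_D)/2.
Delta substitutes q_A(q_D) into its own profit: π_D = q_D(401 - q_D - (325 - q_D)/2) - 76q_D = (477/2 - (1/2)q_D)q_D - 76q_D.
The leader's first-order condition 325/2 - q_D = 0 yields q_D = 325/2.
Then q_A = (325 - 325/2)/2 = 325/4.
Total output Q = 975/4, so price P = 401 - 975/4 = 629/4.

157.25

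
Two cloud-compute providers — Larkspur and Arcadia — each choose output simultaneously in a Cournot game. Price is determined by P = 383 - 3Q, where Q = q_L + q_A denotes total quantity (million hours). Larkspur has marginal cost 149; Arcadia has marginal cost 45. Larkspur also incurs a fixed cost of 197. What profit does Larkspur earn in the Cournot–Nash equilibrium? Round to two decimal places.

428.93

Larkspur's profit: π_L = (383 - 3Q)q_L - (149q_L). Setting ∂π_L/∂q_L = 0: 234 - 6q_L - 3(q_A) = 0.
Arcadia's first-order condition: 338 - 6q_A - 3(q_L) = 0.
Best responses: q_L = (234 - 3q_A)/6, q_A = (338 - 3q_L)/6.
Substituting one into the other gives q_L = 130/9 and q_A = 442/9.
Price P = 383 - 3·(572/9) = 577/3.
Larkspur's profit: (577/3 - 149)·(130/9) - 197 = 428.9259.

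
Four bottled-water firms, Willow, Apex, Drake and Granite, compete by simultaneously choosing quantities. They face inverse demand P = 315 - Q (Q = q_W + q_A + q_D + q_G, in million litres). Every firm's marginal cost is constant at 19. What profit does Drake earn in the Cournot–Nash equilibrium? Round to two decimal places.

3504.64

A representative firm's profit is π_i = q_i(315 - Q) - 19q_i.
Setting ∂π_i/∂q_i = 0 with rivals' quantities fixed: 296 - 2q_i - Σ_{j≠i} q_j = 0.
With identical firms every q_j equals q_i, so Σ_{j≠i} q_j = 3q_i and 296 = 5q_i, giving q_i = 296/5.
Price P = 315 - 1184/5 = 391/5.
Drake's profit: (391/5 - 19)·(296/5) = 3504.6400.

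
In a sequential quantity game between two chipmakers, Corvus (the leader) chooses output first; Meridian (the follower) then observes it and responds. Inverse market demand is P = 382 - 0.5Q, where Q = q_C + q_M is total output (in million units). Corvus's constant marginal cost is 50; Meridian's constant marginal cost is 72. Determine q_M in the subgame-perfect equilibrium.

Solve by backward induction. Given q_C, the follower Meridian maximises π_M = (382 - (1/2)q_C - (1/2)q_M)q_M - 72q_M.
Follower FOC: 310 - (1/2)q_C - q_M = 0, so q_M(q_C) = (310 - (1/2)q_C).
The leader anticipates this reaction. Substituting into P = 382 - 0.5Q gives P = 227 - (1/4)q_C, so π_C = (227 - (1/4)q_C)q_C - 50q_C.
Maximising: ∂π_C/∂q_C = 177 - (1/2)q_C = 0, giving q_C = 354.
Then q_M = (310 - (1/2)·354) = 133.

133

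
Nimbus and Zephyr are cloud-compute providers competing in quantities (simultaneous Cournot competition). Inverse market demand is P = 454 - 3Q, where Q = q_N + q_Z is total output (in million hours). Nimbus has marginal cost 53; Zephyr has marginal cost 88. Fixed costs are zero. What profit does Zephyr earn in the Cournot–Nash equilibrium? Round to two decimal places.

4057.81

Nimbus's profit: π_N = (454 - 3Q)q_N - (53q_N). Setting ∂π_N/∂q_N = 0: 401 - 6q_N - 3(q_Z) = 0.
Zephyr's first-order condition: 366 - 6q_Z - 3(q_N) = 0.
So q_N = (401 - 3q_Z)/6 and q_Z = (366 - 3q_N)/6.
Solving the pair: q_N = 436/9, q_Z = 331/9.
Price P = 454 - 3·(767/9) = 595/3.
Zephyr's profit: (595/3 - 88)·(331/9) = 4057.8148.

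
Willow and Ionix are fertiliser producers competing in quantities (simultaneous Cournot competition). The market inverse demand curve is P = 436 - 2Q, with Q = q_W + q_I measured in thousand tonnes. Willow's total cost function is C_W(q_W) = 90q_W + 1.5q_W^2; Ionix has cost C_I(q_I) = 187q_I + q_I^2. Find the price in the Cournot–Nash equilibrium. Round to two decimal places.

Willow's profit: π_W = (436 - 2Q)q_W - (90q_W + (3/2)q_W²). Setting ∂π_W/∂q_W = 0: 346 - 7q_W - 2(q_I) = 0.
Ionix's first-order condition: 249 - 6q_I - 2(q_W) = 0.
Best responses: q_W = (346 - 2q_I)/7, q_I = (249 - 2q_W)/6.
Substituting one into the other gives q_W = 789/19 and q_I = 1051/38.
Total output Q = 69.1842, so price P = 436 - 2·69.1842 = 297.6316.

297.63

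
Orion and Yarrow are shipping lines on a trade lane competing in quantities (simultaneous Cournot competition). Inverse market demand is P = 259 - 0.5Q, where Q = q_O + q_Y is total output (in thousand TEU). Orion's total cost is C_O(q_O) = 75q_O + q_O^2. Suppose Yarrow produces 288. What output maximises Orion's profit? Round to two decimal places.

With the rival's output fixed at 288, Orion's profit is π_O = (259 - (1/2)·288 - (1/2)q_O)q_O - (75q_O + q_O²) = (115 - (1/2)q_O)q_O - (75q_O + q_O²).
∂π_O/∂q_O = 40 - 3q_O = 0, so q_O = 40/3.

13.33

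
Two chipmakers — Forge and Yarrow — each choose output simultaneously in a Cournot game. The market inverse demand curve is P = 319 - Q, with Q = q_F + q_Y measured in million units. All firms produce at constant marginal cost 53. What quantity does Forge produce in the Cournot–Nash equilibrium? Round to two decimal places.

88.67

Each firm earns π_i = (319 - Q)q_i - 53q_i.
First-order condition (treating rivals' output as given): 266 - 2q_i - q_j = 0.
With identical firms every q_j equals q_i, so q_j = q_i and 266 = 3q_i, giving q_i = 266/3.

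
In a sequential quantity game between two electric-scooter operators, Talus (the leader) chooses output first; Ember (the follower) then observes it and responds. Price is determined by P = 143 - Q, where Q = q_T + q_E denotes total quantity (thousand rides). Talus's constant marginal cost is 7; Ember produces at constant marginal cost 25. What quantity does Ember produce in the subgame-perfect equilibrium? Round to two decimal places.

The follower Ember best-responds to any q_T: π_E = (143 - Q)q_E - 25q_E.
∂π_E/∂q_E = 118 - q_T - 2q_E = 0 gives the reaction function q_E = (118 - q_T)/2.
Talus substitutes q_E(q_T) into its own profit: π_T = q_T(143 - q_T - (118 - q_T)/2) - 7q_T = (84 - (1/2)q_T)q_T - 7q_T.
Leader FOC: 77 - q_T = 0, so q_T = 77.
Then q_E = (118 - 77)/2 = 41/2.

20.50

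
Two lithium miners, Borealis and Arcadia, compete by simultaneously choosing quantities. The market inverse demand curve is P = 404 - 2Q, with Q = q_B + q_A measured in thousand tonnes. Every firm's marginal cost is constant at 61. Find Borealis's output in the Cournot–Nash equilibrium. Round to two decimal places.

57.17

Each firm earns π_i = (404 - 2Q)q_i - 61q_i.
Setting ∂π_i/∂q_i = 0 with rivals' quantities fixed: 343 - 4q_i - 2q_j = 0.
With identical firms every q_j equals q_i, so q_j = q_i and 343 = 6q_i, giving q_i = 343/6.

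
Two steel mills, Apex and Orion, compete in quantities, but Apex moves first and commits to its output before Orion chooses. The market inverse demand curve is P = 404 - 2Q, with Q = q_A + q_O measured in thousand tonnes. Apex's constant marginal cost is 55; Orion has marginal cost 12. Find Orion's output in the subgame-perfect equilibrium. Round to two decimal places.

59.75

The follower Orion best-responds to any q_A: π_O = (404 - 2Q)q_O - 12q_O.
∂π_O/∂q_O = 392 - 2q_A - 4q_O = 0 gives the reaction function q_O = (392 - 2q_A)/4.
The leader anticipates this reaction. Substituting into P = 404 - 2Q gives P = 208 - q_A, so π_A = (208 - q_A)q_A - 55q_A.
Leader FOC: 153 - 2q_A = 0, so q_A = 153/2.
Then q_O = (392 - 2·(153/2))/4 = 239/4.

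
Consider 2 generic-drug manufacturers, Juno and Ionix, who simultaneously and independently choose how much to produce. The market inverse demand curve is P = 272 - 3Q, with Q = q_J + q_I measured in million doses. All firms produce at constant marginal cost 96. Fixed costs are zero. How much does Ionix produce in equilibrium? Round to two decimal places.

19.56

A representative firm's profit is π_i = q_i(272 - 3Q) - 96q_i.
First-order condition (treating rivals' output as given): 176 - 6q_i - 3q_j = 0.
With identical firms every q_j equals q_i, so q_j = q_i and 176 = 9q_i, giving q_i = 176/9.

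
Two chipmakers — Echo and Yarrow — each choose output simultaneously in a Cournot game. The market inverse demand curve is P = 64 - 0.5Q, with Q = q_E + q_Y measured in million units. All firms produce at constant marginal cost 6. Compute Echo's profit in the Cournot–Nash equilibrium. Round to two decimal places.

747.56

Each firm earns π_i = (64 - 0.5Q)q_i - 6q_i.
First-order condition (treating rivals' output as given): 58 - q_i - (1/2)q_j = 0.
By symmetry each firm produces the same amount; substituting q_j = q_i yields q_i = 58/(3/2) = 116/3.
Price P = 64 - (1/2)·(232/3) = 76/3.
Echo's profit: (76/3 - 6)·(116/3) = 747.5556.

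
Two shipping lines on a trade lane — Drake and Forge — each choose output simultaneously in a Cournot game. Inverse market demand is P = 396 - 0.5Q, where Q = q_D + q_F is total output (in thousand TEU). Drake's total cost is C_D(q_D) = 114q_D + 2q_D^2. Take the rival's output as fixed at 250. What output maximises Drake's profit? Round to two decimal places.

With the rival's output fixed at 250, Drake's profit is π_D = (396 - (1/2)·250 - (1/2)q_D)q_D - (114q_D + 2q_D²) = (271 - (1/2)q_D)q_D - (114q_D + 2q_D²).
∂π_D/∂q_D = 157 - 5q_D = 0, so q_D = 157/5.

31.40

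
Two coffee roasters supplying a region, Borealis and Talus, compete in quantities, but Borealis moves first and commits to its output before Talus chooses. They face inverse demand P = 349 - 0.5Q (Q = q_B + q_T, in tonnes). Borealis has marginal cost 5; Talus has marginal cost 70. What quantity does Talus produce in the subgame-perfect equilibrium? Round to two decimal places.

The follower Talus best-responds to any q_B: π_T = (349 - 0.5Q)q_T - 70q_T.
Setting the follower's marginal profit to zero, 279 - (1/2)q_B - q_T = 0, i.e. q_T = (279 - (1/2)q_B).
The leader anticipates this reaction. Substituting into P = 349 - 0.5Q gives P = 419/2 - (1/4)q_B, so π_B = (419/2 - (1/4)q_B)q_B - 5q_B.
Leader FOC: 409/2 - (1/2)q_B = 0, so q_B = 409.
Then q_T = (279 - (1/2)·409) = 149/2.

74.50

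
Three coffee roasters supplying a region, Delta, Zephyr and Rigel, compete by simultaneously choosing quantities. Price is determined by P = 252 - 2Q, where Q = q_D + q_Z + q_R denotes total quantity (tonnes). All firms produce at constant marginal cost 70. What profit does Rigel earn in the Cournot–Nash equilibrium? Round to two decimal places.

A representative firm's profit is π_i = q_i(252 - 2Q) - 70q_i.
First-order condition (treating rivals' output as given): 182 - 4q_i - 2·Σ_{j≠i} q_j = 0.
With identical firms every q_j equals q_i, so Σ_{j≠i} q_j = 2q_i and 182 = 8q_i, giving q_i = 91/4.
Price P = 252 - 2·(273/4) = 231/2.
Rigel's profit: (231/2 - 70)·(91/4) = 1035.1250.

1035.13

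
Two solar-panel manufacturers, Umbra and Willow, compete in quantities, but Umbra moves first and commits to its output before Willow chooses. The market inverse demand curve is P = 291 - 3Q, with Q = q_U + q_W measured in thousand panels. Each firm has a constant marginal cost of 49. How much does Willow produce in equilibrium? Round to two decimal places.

The follower Willow best-responds to any q_U: π_W = (291 - 3Q)q_W - 49q_W.
∂π_W/∂q_W = 242 - 3q_U - 6q_W = 0 gives the reaction function q_W = (242 - 3q_U)/6.
The leader anticipates this reaction. Substituting into P = 291 - 3Q gives P = 170 - (3/2)q_U, so π_U = (170 - (3/2)q_U)q_U - 49q_U.
Leader FOC: 121 - 3q_U = 0, so q_U = 121/3.
Then q_W = (242 - 3·(121/3))/6 = 121/6.

20.17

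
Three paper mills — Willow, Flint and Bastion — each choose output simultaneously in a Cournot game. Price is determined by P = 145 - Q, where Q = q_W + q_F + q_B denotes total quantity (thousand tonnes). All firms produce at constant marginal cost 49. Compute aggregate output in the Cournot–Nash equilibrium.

72

A representative firm's profit is π_i = q_i(145 - Q) - 49q_i.
First-order condition (treating rivals' output as given): 96 - 2q_i - Σ_{j≠i} q_j = 0.
With identical firms every q_j equals q_i, so Σ_{j≠i} q_j = 2q_i and 96 = 4q_i, giving q_i = 24.
Total output Q = 24 + 24 + 24 = 72.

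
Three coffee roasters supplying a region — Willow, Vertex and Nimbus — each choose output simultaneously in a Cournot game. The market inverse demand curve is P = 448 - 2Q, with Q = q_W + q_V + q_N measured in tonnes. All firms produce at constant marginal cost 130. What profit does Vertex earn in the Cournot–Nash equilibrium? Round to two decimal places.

Each firm earns π_i = (448 - 2Q)q_i - 130q_i.
Setting ∂π_i/∂q_i = 0 with rivals' quantities fixed: 318 - 4q_i - 2·Σ_{j≠i} q_j = 0.
By symmetry each firm produces the same amount; substituting Σ_{j≠i} q_j = 2q_i yields q_i = 318/8 = 159/4.
Price P = 448 - 2·(477/4) = 419/2.
Vertex's profit: (419/2 - 130)·(159/4) = 3160.1250.

3160.13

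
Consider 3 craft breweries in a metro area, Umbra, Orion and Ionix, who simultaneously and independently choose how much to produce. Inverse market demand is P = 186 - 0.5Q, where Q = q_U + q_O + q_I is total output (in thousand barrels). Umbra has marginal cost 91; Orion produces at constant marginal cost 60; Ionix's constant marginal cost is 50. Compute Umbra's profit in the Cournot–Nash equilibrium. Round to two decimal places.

Umbra's profit: π_U = (186 - 0.5Q)q_U - (91q_U). Setting ∂π_U/∂q_U = 0: 95 - q_U - (1/2)(q_O + q_I) = 0.
Orion's profit: π_O = (186 - 0.5Q)q_O - (60q_O). Setting ∂π_O/∂q_O = 0: 126 - q_O - (1/2)(q_U + q_I) = 0.
Ionix's profit: π_I = (186 - 0.5Q)q_I - (50q_I). Setting ∂π_I/∂q_I = 0: 136 - q_I - (1/2)(q_U + q_O) = 0.
Adding the 3 first-order conditions: 357 − 2Q = 0, so Q = 357/2.
Back-substituting: q_U = (95 − 357/4)/(1/2) = 23/2, q_O = (126 − 357/4)/(1/2) = 147/2, q_I = (136 − 357/4)/(1/2) = 187/2.
Price P = 186 - (1/2)·(357/2) = 387/4.
Umbra's profit: (387/4 - 91)·(23/2) = 529/8.

66.13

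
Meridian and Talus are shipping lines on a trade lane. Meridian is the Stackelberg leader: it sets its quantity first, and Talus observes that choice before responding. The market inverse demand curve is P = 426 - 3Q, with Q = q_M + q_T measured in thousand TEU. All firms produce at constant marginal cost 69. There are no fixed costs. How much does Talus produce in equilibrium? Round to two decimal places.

The follower Talus best-responds to any q_M: π_T = (426 - 3Q)q_T - 69q_T.
Follower FOC: 357 - 3q_M - 6q_T = 0, so q_T(q_M) = (357 - 3q_M)/6.
The leader anticipates this reaction. Substituting into P = 426 - 3Q gives P = 495/2 - (3/2)q_M, so π_M = (495/2 - (3/2)q_M)q_M - 69q_M.
Maximising: ∂π_M/∂q_M = 357/2 - 3q_M = 0, giving q_M = 119/2.
Then q_T = (357 - 3·(119/2))/6 = 119/4.

29.75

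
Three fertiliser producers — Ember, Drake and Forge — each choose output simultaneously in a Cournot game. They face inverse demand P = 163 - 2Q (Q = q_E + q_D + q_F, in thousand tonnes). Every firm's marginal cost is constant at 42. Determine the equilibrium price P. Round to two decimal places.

A representative firm's profit is π_i = q_i(163 - 2Q) - 42q_i.
First-order condition (treating rivals' output as given): 121 - 4q_i - 2·Σ_{j≠i} q_j = 0.
With identical firms every q_j equals q_i, so Σ_{j≠i} q_j = 2q_i and 121 = 8q_i, giving q_i = 121/8.
Total output Q = 363/8, so price P = 163 - 2·(363/8) = 289/4.

72.25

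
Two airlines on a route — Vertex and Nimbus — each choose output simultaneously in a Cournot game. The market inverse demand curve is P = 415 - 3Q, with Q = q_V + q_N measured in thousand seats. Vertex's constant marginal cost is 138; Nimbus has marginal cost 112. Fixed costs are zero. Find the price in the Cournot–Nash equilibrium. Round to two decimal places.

Vertex's profit: π_V = (415 - 3Q)q_V - (138q_V). Setting ∂π_V/∂q_V = 0: 277 - 6q_V - 3(q_N) = 0.
Nimbus's first-order condition: 303 - 6q_N - 3(q_V) = 0.
Best responses: q_V = (277 - 3q_N)/6, q_N = (303 - 3q_V)/6.
Substituting one into the other gives q_V = 251/9 and q_N = 329/9.
Total output Q = 580/9, so price P = 415 - 3·(580/9) = 665/3.

221.67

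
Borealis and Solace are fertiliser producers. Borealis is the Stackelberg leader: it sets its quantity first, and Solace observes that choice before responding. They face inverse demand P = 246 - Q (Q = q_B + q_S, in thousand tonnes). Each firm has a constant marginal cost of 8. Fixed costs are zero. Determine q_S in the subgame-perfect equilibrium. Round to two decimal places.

59.50

The follower Solace best-responds to any q_B: π_S = (246 - Q)q_S - 8q_S.
∂π_S/∂q_S = 238 - q_B - 2q_S = 0 gives the reaction function q_S = (238 - q_B)/2.
The leader anticipates this reaction. Substituting into P = 246 - Q gives P = 127 - (1/2)q_B, so π_B = (127 - (1/2)q_B)q_B - 8q_B.
Leader FOC: 119 - q_B = 0, so q_B = 119.
Then q_S = (238 - 119)/2 = 119/2.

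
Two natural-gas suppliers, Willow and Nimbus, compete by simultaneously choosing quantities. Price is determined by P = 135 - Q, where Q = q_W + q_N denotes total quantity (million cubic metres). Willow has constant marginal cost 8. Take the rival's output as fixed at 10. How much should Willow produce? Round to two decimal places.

58.50

With the rival's output fixed at 10, Willow's profit is π_W = (135 - 10 - q_W)q_W - (8q_W) = (125 - q_W)q_W - (8q_W).
∂π_W/∂q_W = 117 - 2q_W = 0, so q_W = 117/2.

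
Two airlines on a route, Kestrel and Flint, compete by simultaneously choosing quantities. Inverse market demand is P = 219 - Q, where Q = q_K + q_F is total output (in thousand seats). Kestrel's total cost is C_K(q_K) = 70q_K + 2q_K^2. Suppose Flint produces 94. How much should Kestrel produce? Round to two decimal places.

9.17

With the rival's output fixed at 94, Kestrel's profit is π_K = (219 - 94 - q_K)q_K - (70q_K + 2q_K²) = (125 - q_K)q_K - (70q_K + 2q_K²).
∂π_K/∂q_K = 55 - 6q_K = 0, so q_K = 55/6.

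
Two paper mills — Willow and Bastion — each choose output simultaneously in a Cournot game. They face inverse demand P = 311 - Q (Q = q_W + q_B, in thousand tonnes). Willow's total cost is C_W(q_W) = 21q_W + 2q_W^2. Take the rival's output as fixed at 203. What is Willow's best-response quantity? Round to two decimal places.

With the rival's output fixed at 203, Willow's profit is π_W = (311 - 203 - q_W)q_W - (21q_W + 2q_W²) = (108 - q_W)q_W - (21q_W + 2q_W²).
∂π_W/∂q_W = 87 - 6q_W = 0, so q_W = 29/2.

14.50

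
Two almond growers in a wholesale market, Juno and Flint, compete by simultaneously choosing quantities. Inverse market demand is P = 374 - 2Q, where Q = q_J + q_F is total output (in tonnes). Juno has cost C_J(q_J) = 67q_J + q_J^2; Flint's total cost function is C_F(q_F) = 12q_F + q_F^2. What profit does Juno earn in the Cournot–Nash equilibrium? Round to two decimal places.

3661.89

Juno's profit: π_J = (374 - 2Q)q_J - (67q_J + q_J²). Setting ∂π_J/∂q_J = 0: 307 - 6q_J - 2(q_F) = 0.
Flint's first-order condition: 362 - 6q_F - 2(q_J) = 0.
Best responses: q_J = (307 - 2q_F)/6, q_F = (362 - 2q_J)/6.
Substituting one into the other gives q_J = 559/16 and q_F = 779/16.
Price P = 374 - 2·(669/8) = 827/4.
Juno's profit: (827/4)·(559/16) - 67·(559/16) - (559/16)² = 3661.8867.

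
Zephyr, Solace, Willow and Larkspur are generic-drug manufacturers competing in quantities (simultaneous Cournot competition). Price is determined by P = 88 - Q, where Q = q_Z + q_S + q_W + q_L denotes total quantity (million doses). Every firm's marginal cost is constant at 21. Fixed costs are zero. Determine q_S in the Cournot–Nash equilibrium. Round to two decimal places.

13.40

A representative firm's profit is π_i = q_i(88 - Q) - 21q_i.
First-order condition (treating rivals' output as given): 67 - 2q_i - Σ_{j≠i} q_j = 0.
With identical firms every q_j equals q_i, so Σ_{j≠i} q_j = 3q_i and 67 = 5q_i, giving q_i = 67/5.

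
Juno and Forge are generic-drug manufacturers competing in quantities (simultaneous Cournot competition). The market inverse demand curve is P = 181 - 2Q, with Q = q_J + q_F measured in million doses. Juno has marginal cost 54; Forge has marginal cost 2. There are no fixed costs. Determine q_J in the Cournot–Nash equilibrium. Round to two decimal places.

Juno's profit: π_J = (181 - 2Q)q_J - (54q_J). Setting ∂π_J/∂q_J = 0: 127 - 4q_J - 2(q_F) = 0.
Forge's first-order condition: 179 - 4q_F - 2(q_J) = 0.
So q_J = (127 - 2q_F)/4 and q_F = (179 - 2q_J)/4.
Solving the pair: q_J = 25/2, q_F = 77/2.

12.50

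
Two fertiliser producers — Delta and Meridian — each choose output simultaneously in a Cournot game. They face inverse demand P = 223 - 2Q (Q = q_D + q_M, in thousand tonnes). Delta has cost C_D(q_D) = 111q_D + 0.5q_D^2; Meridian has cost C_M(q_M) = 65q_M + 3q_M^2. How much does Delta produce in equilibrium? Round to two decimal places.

17.48

Delta's profit: π_D = (223 - 2Q)q_D - (111q_D + (1/2)q_D²). Setting ∂π_D/∂q_D = 0: 112 - 5q_D - 2(q_M) = 0.
Meridian's profit: π_M = (223 - 2Q)q_M - (65q_M + 3q_M²). Setting ∂π_M/∂q_M = 0: 158 - 10q_M - 2(q_D) = 0.
Rearranging gives the reaction functions q_D = (112 - 2q_M)/5 and q_M = (158 - 2q_D)/10.
Solving the pair: q_D = 402/23, q_M = 283/23.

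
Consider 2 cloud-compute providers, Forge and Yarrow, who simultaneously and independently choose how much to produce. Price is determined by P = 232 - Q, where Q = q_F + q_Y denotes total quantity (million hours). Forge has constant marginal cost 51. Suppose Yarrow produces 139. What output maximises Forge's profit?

With the rival's output fixed at 139, Forge's profit is π_F = (232 - 139 - q_F)q_F - (51q_F) = (93 - q_F)q_F - (51q_F).
∂π_F/∂q_F = 42 - 2q_F = 0, so q_F = 21.

21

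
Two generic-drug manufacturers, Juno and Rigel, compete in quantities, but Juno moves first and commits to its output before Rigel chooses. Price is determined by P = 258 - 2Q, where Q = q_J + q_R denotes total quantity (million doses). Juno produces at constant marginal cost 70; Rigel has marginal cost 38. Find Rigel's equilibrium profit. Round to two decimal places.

2520.50

Solve by backward induction. Given q_J, the follower Rigel maximises π_R = (258 - 2q_J - 2q_R)q_R - 38q_R.
Follower FOC: 220 - 2q_J - 4q_R = 0, so q_R(q_J) = (220 - 2q_J)/4.
The leader anticipates this reaction. Substituting into P = 258 - 2Q gives P = 148 - q_J, so π_J = (148 - q_J)q_J - 70q_J.
Leader FOC: 78 - 2q_J = 0, so q_J = 39.
Then q_R = (220 - 2·39)/4 = 71/2.
Price P = 258 - 2·(149/2) = 109.
Rigel's profit: (109 - 38)·(71/2) = 2520.5000.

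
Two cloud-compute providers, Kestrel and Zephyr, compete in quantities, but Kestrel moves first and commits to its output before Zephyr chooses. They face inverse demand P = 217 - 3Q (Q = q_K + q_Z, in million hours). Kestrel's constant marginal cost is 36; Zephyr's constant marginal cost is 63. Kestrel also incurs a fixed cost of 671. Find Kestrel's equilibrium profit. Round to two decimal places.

1131.67

The follower Zephyr best-responds to any q_K: π_Z = (217 - 3Q)q_Z - 63q_Z.
Setting the follower's marginal profit to zero, 154 - 3q_K - 6q_Z = 0, i.e. q_Z = (154 - 3q_K)/6.
Kestrel substitutes q_Z(q_K) into its own profit: π_K = q_K(217 - 3q_K - (154 - 3q_K)/2) - 36q_K = (140 - (3/2)q_K)q_K - 36q_K.
Maximising: ∂π_K/∂q_K = 104 - 3q_K = 0, giving q_K = 104/3.
Then q_Z = (154 - 3·(104/3))/6 = 25/3.
Price P = 217 - 3·43 = 88.
Kestrel's profit: (88 - 36)·(104/3) - 671 = 1131.6667.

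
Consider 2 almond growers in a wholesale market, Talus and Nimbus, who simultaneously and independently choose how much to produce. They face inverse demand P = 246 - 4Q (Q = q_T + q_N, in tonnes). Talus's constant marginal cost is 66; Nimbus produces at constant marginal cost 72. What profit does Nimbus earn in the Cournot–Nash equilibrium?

Talus's profit: π_T = (246 - 4Q)q_T - (66q_T). Setting ∂π_T/∂q_T = 0: 180 - 8q_T - 4(q_N) = 0.
Nimbus's profit: π_N = (246 - 4Q)q_N - (72q_N). Setting ∂π_N/∂q_N = 0: 174 - 8q_N - 4(q_T) = 0.
So q_T = (180 - 4q_N)/8 and q_N = (174 - 4q_T)/8.
Substituting one into the other gives q_T = 31/2 and q_N = 14.
Price P = 246 - 4·(59/2) = 128.
Nimbus's profit: (128 - 72)·14 = 784.

784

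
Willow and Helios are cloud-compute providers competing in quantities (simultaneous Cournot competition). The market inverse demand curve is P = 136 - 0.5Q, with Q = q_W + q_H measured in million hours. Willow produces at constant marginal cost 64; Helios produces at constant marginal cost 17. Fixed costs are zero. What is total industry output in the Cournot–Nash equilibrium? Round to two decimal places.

127.33

Willow's profit: π_W = (136 - 0.5Q)q_W - (64q_W). Setting ∂π_W/∂q_W = 0: 72 - q_W - (1/2)(q_H) = 0.
Helios's first-order condition: 119 - q_H - (1/2)(q_W) = 0.
Best responses: q_W = (72 - (1/2)q_H), q_H = (119 - (1/2)q_W).
Substituting one into the other gives q_W = 50/3 and q_H = 332/3.
Total output Q = 50/3 + 332/3 = 382/3.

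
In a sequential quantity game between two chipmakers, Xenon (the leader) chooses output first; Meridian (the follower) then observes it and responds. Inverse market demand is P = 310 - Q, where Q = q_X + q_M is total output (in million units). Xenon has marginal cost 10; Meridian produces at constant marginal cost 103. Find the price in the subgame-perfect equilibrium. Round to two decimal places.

108.25

Solve by backward induction. Given q_X, the follower Meridian maximises π_M = (310 - q_X - q_M)q_M - 103q_M.
∂π_M/∂q_M = 207 - q_X - 2q_M = 0 gives the reaction function q_M = (207 - q_X)/2.
The leader anticipates this reaction. Substituting into P = 310 - Q gives P = 413/2 - (1/2)q_X, so π_X = (413/2 - (1/2)q_X)q_X - 10q_X.
The leader's first-order condition 393/2 - q_X = 0 yields q_X = 393/2.
Then q_M = (207 - 393/2)/2 = 21/4.
Total output Q = 807/4, so price P = 310 - 807/4 = 433/4.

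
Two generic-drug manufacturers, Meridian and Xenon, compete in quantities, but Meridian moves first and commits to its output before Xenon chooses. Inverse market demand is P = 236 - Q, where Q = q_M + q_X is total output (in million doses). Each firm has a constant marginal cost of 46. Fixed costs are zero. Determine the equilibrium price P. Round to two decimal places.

The follower Xenon best-responds to any q_M: π_X = (236 - Q)q_X - 46q_X.
Setting the follower's marginal profit to zero, 190 - q_M - 2q_X = 0, i.e. q_X = (190 - q_M)/2.
The leader anticipates this reaction. Substituting into P = 236 - Q gives P = 141 - (1/2)q_M, so π_M = (141 - (1/2)q_M)q_M - 46q_M.
Leader FOC: 95 - q_M = 0, so q_M = 95.
Then q_X = (190 - 95)/2 = 95/2.
Total output Q = 285/2, so price P = 236 - 285/2 = 187/2.

93.50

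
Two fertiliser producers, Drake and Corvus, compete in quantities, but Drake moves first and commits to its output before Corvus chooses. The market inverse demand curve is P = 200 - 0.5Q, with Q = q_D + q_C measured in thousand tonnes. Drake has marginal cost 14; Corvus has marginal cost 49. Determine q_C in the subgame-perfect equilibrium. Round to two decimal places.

Solve by backward induction. Given q_D, the follower Corvus maximises π_C = (200 - (1/2)q_D - (1/2)q_C)q_C - 49q_C.
Setting the follower's marginal profit to zero, 151 - (1/2)q_D - q_C = 0, i.e. q_C = (151 - (1/2)q_D).
Drake substitutes q_C(q_D) into its own profit: π_D = q_D(200 - (1/2)q_D - (151 - (1/2)q_D)/2) - 14q_D = (249/2 - (1/4)q_D)q_D - 14q_D.
Maximising: ∂π_D/∂q_D = 221/2 - (1/2)q_D = 0, giving q_D = 221.
Then q_C = (151 - (1/2)·221) = 81/2.

40.50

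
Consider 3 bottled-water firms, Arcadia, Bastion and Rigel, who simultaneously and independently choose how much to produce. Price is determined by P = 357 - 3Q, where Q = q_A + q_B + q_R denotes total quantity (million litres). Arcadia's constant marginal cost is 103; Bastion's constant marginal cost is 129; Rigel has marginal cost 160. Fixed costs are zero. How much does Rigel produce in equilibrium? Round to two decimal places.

9.08

Arcadia's profit: π_A = (357 - 3Q)q_A - (103q_A). Setting ∂π_A/∂q_A = 0: 254 - 6q_A - 3(q_B + q_R) = 0.
Bastion's profit: π_B = (357 - 3Q)q_B - (129q_B). Setting ∂π_B/∂q_B = 0: 228 - 6q_B - 3(q_A + q_R) = 0.
Rigel's first-order condition: 197 - 6q_R - 3(q_A + q_B) = 0.
Adding the 3 conditions: 679 − 6Q − 6Q = 0, i.e. Q = 679/12.
Back-substituting: q_A = (254 − 679/4)/3 = 337/12, q_B = (228 − 679/4)/3 = 233/12, q_R = (197 − 679/4)/3 = 109/12.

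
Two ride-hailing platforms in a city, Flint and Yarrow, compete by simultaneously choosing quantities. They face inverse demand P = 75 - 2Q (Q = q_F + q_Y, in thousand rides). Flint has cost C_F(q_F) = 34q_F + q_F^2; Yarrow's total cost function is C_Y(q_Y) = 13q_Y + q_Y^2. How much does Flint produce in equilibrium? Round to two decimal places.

Flint's profit: π_F = (75 - 2Q)q_F - (34q_F + q_F²). Setting ∂π_F/∂q_F = 0: 41 - 6q_F - 2(q_Y) = 0.
Yarrow's profit: π_Y = (75 - 2Q)q_Y - (13q_Y + q_Y²). Setting ∂π_Y/∂q_Y = 0: 62 - 6q_Y - 2(q_F) = 0.
Rearranging gives the reaction functions q_F = (41 - 2q_Y)/6 and q_Y = (62 - 2q_F)/6.
Solving the pair: q_F = 61/16, q_Y = 145/16.

3.81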